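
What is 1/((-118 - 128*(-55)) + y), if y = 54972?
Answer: 1/61894 ≈ 1.6157e-5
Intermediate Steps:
1/((-118 - 128*(-55)) + y) = 1/((-118 - 128*(-55)) + 54972) = 1/((-118 + 7040) + 54972) = 1/(6922 + 54972) = 1/61894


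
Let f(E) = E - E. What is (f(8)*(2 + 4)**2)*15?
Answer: 0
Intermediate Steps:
f(E) = 0
(f(8)*(2 + 4)**2)*15 = (0*(2 + 4)**2)*15 = (0*6**2)*15 = (0*36)*15 = 0*15 = 0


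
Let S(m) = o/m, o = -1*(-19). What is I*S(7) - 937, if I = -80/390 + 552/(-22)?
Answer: -3019999/3003 ≈ -1005.7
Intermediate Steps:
o = 19
I = -10852/429 (I = -80*1/390 + 552*(-1/22) = -8/39 - 276/11 = -10852/429 ≈ -25.296)
S(m) = 19/m
I*S(7) - 937 = -206188/(429*7) - 937 = -10852/429*19/7 - 937 = -206188/3003 - 937 = -3019999/3003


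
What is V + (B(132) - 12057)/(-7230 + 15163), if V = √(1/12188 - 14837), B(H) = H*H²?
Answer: 2287911/7933 + 3*I*√61222136965/6094 ≈ 288.4 + 121.81*I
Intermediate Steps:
B(H) = H³
V = 3*I*√61222136965/6094 (V = √(1/12188 - 14837) = √(-180833355/12188) = 3*I*√61222136965/6094 ≈ 121.81*I)
V + (B(132) - 12057)/(-7230 + 15163) = 3*I*√61222136965/6094 + (132³ - 12057)/(-7230 + 15163) = 3*I*√61222136965/6094 + (2299968 - 12057)/7933 = 3*I*√61222136965/6094 + 2287911*(1/7933) = 3*I*√61222136965/6094 + 2287911/7933 = 2287911/7933 + 3*I*√61222136965/6094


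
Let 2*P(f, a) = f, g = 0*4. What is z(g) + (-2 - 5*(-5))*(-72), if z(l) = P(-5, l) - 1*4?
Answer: -3325/2 ≈ -1662.5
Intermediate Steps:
g = 0
P(f, a) = f/2
z(l) = -13/2 (z(l) = (1/2)*(-5) - 1*4 = -5/2 - 4 = -13/2)
z(g) + (-2 - 5*(-5))*(-72) = -13/2 + (-2 - 5*(-5))*(-72) = -13/2 + (-2 + 25)*(-72) = -13/2 + 23*(-72) = -13/2 - 1656 = -3325/2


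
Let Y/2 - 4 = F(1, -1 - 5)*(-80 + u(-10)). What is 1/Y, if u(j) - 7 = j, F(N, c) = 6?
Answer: -1/988 ≈ -0.0010121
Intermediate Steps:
u(j) = 7 + j
Y = -988 (Y = 8 + 2*(6*(-80 + (7 - 10))) = 8 + 2*(6*(-80 - 3)) = 8 + 2*(6*(-83)) = 8 + 2*(-498) = 8 - 996 = -988)
1/Y = 1/(-988) = -1/988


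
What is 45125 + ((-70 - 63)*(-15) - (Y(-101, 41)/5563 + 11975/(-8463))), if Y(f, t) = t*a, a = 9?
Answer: 2218457497358/47079669 ≈ 47121.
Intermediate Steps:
Y(f, t) = 9*t (Y(f, t) = t*9 = 9*t)
45125 + ((-70 - 63)*(-15) - (Y(-101, 41)/5563 + 11975/(-8463))) = 45125 + ((-70 - 63)*(-15) - ((9*41)/5563 + 11975/(-8463))) = 45125 + (-133*(-15) - (369*(1/5563) + 11975*(-1/8463))) = 45125 + (1995 - (369/5563 - 11975/8463)) = 45125 + (1995 - 1*(-63494078/47079669)) = 45125 + (1995 + 63494078/47079669) = 45125 + 93987433733/47079669 = 2218457497358/47079669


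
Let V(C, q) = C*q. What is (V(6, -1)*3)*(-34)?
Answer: 612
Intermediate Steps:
(V(6, -1)*3)*(-34) = ((6*(-1))*3)*(-34) = -6*3*(-34) = -18*(-34) = 612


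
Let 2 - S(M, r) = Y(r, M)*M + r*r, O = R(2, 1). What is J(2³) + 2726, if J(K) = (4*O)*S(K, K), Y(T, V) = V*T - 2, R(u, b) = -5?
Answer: 13886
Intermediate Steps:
O = -5
Y(T, V) = -2 + T*V (Y(T, V) = T*V - 2 = -2 + T*V)
S(M, r) = 2 - r² - M*(-2 + M*r) (S(M, r) = 2 - ((-2 + r*M)*M + r*r) = 2 - ((-2 + M*r)*M + r²) = 2 - (M*(-2 + M*r) + r²) = 2 - (r² + M*(-2 + M*r)) = 2 + (-r² - M*(-2 + M*r)) = 2 - r² - M*(-2 + M*r))
J(K) = -40 + 20*K² + 20*K*(-2 + K²) (J(K) = (4*(-5))*(2 - K² - K*(-2 + K*K)) = -20*(2 - K² - K*(-2 + K²)) = -40 + 20*K² + 20*K*(-2 + K²))
J(2³) + 2726 = (-40 + 20*(2³)² + 20*2³*(-2 + (2³)²)) + 2726 = (-40 + 20*8² + 20*8*(-2 + 8²)) + 2726 = (-40 + 20*64 + 20*8*(-2 + 64)) + 2726 = (-40 + 1280 + 20*8*62) + 2726 = (-40 + 1280 + 9920) + 2726 = 11160 + 2726 = 13886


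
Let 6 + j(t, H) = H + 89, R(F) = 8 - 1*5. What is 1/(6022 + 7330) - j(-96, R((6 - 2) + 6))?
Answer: -1148271/13352 ≈ -86.000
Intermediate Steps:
R(F) = 3 (R(F) = 8 - 5 = 3)
j(t, H) = 83 + H (j(t, H) = -6 + (H + 89) = -6 + (89 + H) = 83 + H)
1/(6022 + 7330) - j(-96, R((6 - 2) + 6)) = 1/(6022 + 7330) - (83 + 3) = 1/13352 - 1*86 = 1/13352 - 86 = -1148271/13352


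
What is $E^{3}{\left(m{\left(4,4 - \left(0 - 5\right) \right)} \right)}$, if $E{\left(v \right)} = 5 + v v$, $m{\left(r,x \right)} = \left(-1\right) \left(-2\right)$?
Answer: $729$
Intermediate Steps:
$m{\left(r,x \right)} = 2$
$E{\left(v \right)} = 5 + v^{2}$
$E^{3}{\left(m{\left(4,4 - \left(0 - 5\right) \right)} \right)} = \left(5 + 2^{2}\right)^{3} = \left(5 + 4\right)^{3} = 9^{3} = 729$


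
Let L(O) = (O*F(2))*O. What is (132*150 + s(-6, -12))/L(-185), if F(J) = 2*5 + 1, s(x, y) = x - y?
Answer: 19806/376475 ≈ 0.052609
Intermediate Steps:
F(J) = 11 (F(J) = 10 + 1 = 11)
L(O) = 11*O² (L(O) = (O*11)*O = (11*O)*O = 11*O²)
(132*150 + s(-6, -12))/L(-185) = (132*150 + (-6 - 1*(-12)))/((11*(-185)²)) = (19800 + (-6 + 12))/((11*34225)) = (19800 + 6)/376475 = 19806*(1/376475) = 19806/376475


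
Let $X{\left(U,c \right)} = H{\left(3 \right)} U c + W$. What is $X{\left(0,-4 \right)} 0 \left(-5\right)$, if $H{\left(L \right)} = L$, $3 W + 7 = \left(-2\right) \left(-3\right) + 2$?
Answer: $0$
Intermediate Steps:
$W = \frac{1}{3}$ ($W = - \frac{7}{3} + \frac{\left(-2\right) \left(-3\right) + 2}{3} = - \frac{7}{3} + \frac{6 + 2}{3} = - \frac{7}{3} + \frac{1}{3} \cdot 8 = - \frac{7}{3} + \frac{8}{3} = \frac{1}{3} \approx 0.33333$)
$X{\left(U,c \right)} = \frac{1}{3} + 3 U c$ ($X{\left(U,c \right)} = 3 U c + \frac{1}{3} = \frac{1}{3} + 3 U c$)
$X{\left(0,-4 \right)} 0 \left(-5\right) = \left(\frac{1}{3} + 3 \cdot 0 \left(-4\right)\right) 0 \left(-5\right) = \left(\frac{1}{3} + 0\right) 0 \left(-5\right) = \frac{1}{3} \cdot 0 \left(-5\right) = 0 \left(-5\right) = 0$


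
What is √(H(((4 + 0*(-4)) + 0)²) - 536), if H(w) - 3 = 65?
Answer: 6*I*√13 ≈ 21.633*I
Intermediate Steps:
H(w) = 68 (H(w) = 3 + 65 = 68)
√(H(((4 + 0*(-4)) + 0)²) - 536) = √(68 - 536) = √(-468) = 6*I*√13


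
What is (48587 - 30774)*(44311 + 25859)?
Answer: 1249938210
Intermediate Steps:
(48587 - 30774)*(44311 + 25859) = 17813*70170 = 1249938210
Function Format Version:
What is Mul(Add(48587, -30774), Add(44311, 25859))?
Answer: 1249938210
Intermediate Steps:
Mul(Add(48587, -30774), Add(44311, 25859)) = Mul(17813, 70170) = 1249938210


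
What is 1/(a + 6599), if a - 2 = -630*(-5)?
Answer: 1/9751 ≈ 0.00010255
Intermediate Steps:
a = 3152 (a = 2 - 630*(-5) = 2 + 3150 = 3152)
1/(a + 6599) = 1/(3152 + 6599) = 1/9751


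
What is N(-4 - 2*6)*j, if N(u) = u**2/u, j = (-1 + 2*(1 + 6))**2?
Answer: -2704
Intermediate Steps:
j = 169 (j = (-1 + 2*7)**2 = (-1 + 14)**2 = 13**2 = 169)
N(u) = u
N(-4 - 2*6)*j = (-4 - 2*6)*169 = (-4 - 12)*169 = -16*169 = -2704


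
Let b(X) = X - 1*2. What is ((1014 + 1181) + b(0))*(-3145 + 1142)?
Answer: -4392579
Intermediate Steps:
b(X) = -2 + X (b(X) = X - 2 = -2 + X)
((1014 + 1181) + b(0))*(-3145 + 1142) = ((1014 + 1181) + (-2 + 0))*(-3145 + 1142) = (2195 - 2)*(-2003) = 2193*(-2003) = -4392579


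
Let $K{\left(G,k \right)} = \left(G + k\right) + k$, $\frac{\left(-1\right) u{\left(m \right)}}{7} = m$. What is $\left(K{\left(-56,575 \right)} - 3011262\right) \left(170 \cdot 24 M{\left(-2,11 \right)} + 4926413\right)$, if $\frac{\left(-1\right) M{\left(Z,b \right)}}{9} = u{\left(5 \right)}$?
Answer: $-18697998680984$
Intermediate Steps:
$u{\left(m \right)} = - 7 m$
$M{\left(Z,b \right)} = 315$ ($M{\left(Z,b \right)} = - 9 \left(\left(-7\right) 5\right) = \left(-9\right) \left(-35\right) = 315$)
$K{\left(G,k \right)} = G + 2 k$
$\left(K{\left(-56,575 \right)} - 3011262\right) \left(170 \cdot 24 M{\left(-2,11 \right)} + 4926413\right) = \left(\left(-56 + 2 \cdot 575\right) - 3011262\right) \left(170 \cdot 24 \cdot 315 + 4926413\right) = \left(\left(-56 + 1150\right) - 3011262\right) \left(4080 \cdot 315 + 4926413\right) = \left(1094 - 3011262\right) \left(1285200 + 4926413\right) = \left(-3010168\right) 6211613 = -18697998680984$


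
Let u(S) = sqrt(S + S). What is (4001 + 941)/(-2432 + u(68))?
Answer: -1502368/739311 - 2471*sqrt(34)/1478622 ≈ -2.0419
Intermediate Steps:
u(S) = sqrt(2)*sqrt(S) (u(S) = sqrt(2*S) = sqrt(2)*sqrt(S))
(4001 + 941)/(-2432 + u(68)) = (4001 + 941)/(-2432 + sqrt(2)*sqrt(68)) = 4942/(-2432 + sqrt(2)*(2*sqrt(17))) = 4942/(-2432 + 2*sqrt(34))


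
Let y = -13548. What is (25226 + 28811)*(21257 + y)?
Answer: 416571233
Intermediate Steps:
(25226 + 28811)*(21257 + y) = (25226 + 28811)*(21257 - 13548) = 54037*7709 = 416571233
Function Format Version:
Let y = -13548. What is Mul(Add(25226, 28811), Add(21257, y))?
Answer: 416571233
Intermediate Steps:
Mul(Add(25226, 28811), Add(21257, y)) = Mul(Add(25226, 28811), Add(21257, -13548)) = Mul(54037, 7709) = 416571233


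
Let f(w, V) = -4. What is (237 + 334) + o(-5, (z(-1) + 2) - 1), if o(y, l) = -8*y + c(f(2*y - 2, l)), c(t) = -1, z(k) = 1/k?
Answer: 610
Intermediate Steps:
o(y, l) = -1 - 8*y (o(y, l) = -8*y - 1 = -1 - 8*y)
(237 + 334) + o(-5, (z(-1) + 2) - 1) = (237 + 334) + (-1 - 8*(-5)) = 571 + (-1 + 40) = 571 + 39 = 610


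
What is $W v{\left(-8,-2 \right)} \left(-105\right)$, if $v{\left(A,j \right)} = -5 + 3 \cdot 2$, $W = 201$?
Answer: $-21105$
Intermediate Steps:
$v{\left(A,j \right)} = 1$ ($v{\left(A,j \right)} = -5 + 6 = 1$)
$W v{\left(-8,-2 \right)} \left(-105\right) = 201 \cdot 1 \left(-105\right) = 201 \left(-105\right) = -21105$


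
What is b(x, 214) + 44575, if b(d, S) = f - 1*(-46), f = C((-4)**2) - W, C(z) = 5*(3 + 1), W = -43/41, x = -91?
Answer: 1830324/41 ≈ 44642.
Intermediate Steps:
W = -43/41 (W = -43*1/41 = -43/41 ≈ -1.0488)
C(z) = 20 (C(z) = 5*4 = 20)
f = 863/41 (f = 20 - 1*(-43/41) = 20 + 43/41 = 863/41 ≈ 21.049)
b(d, S) = 2749/41 (b(d, S) = 863/41 - 1*(-46) = 863/41 + 46 = 2749/41)
b(x, 214) + 44575 = 2749/41 + 44575 = 1830324/41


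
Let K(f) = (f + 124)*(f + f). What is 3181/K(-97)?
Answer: -3181/5238 ≈ -0.60729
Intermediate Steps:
K(f) = 2*f*(124 + f) (K(f) = (124 + f)*(2*f) = 2*f*(124 + f))
3181/K(-97) = 3181/((2*(-97)*(124 - 97))) = 3181/((2*(-97)*27)) = 3181/(-5238) = 3181*(-1/5238) = -3181/5238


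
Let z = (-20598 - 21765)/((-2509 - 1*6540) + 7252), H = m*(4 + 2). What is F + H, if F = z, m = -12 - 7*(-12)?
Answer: 272889/599 ≈ 455.57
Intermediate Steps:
m = 72 (m = -12 + 84 = 72)
H = 432 (H = 72*(4 + 2) = 72*6 = 432)
z = 14121/599 (z = -42363/((-2509 - 6540) + 7252) = -42363/(-9049 + 7252) = -42363/(-1797) = -42363*(-1/1797) = 14121/599 ≈ 23.574)
F = 14121/599 ≈ 23.574
F + H = 14121/599 + 432 = 272889/599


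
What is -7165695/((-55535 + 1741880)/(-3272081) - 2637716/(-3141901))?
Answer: -73667318450677221795/3332491365151 ≈ -2.2106e+7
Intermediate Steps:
-7165695/((-55535 + 1741880)/(-3272081) - 2637716/(-3141901)) = -7165695/(1686345*(-1/3272081) - 2637716*(-1/3141901)) = -7165695/(-1686345/3272081 + 2637716/3141901) = -7165695/3332491365151/10280554565981 = -7165695*10280554565981/3332491365151 = -73667318450677221795/3332491365151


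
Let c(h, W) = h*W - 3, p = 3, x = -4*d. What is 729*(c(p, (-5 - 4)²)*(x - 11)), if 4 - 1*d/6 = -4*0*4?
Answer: -18720720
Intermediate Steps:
d = 24 (d = 24 - 6*(-4*0)*4 = 24 - 0*4 = 24 - 6*0 = 24 + 0 = 24)
x = -96 (x = -4*24 = -96)
c(h, W) = -3 + W*h (c(h, W) = W*h - 3 = -3 + W*h)
729*(c(p, (-5 - 4)²)*(x - 11)) = 729*((-3 + (-5 - 4)²*3)*(-96 - 11)) = 729*((-3 + (-9)²*3)*(-107)) = 729*((-3 + 81*3)*(-107)) = 729*((-3 + 243)*(-107)) = 729*(240*(-107)) = 729*(-25680) = -18720720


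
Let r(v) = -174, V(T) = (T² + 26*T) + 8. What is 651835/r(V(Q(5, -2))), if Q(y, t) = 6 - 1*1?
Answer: -651835/174 ≈ -3746.2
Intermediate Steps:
Q(y, t) = 5 (Q(y, t) = 6 - 1 = 5)
V(T) = 8 + T² + 26*T
651835/r(V(Q(5, -2))) = 651835/(-174) = 651835*(-1/174) = -651835/174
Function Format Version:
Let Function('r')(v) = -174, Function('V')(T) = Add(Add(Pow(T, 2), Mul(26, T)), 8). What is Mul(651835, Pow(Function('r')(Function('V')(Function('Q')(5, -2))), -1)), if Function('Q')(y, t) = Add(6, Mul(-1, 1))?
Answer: Rational(-651835, 174) ≈ -3746.2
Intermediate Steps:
Function('Q')(y, t) = 5 (Function('Q')(y, t) = Add(6, -1) = 5)
Function('V')(T) = Add(8, Pow(T, 2), Mul(26, T))
Mul(651835, Pow(Function('r')(Function('V')(Function('Q')(5, -2))), -1)) = Mul(651835, Pow(-174, -1)) = Mul(651835, Rational(-1, 174)) = Rational(-651835, 174)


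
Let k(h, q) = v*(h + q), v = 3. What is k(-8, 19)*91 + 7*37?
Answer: 3262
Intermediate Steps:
k(h, q) = 3*h + 3*q (k(h, q) = 3*(h + q) = 3*h + 3*q)
k(-8, 19)*91 + 7*37 = (3*(-8) + 3*19)*91 + 7*37 = (-24 + 57)*91 + 259 = 33*91 + 259 = 3003 + 259 = 3262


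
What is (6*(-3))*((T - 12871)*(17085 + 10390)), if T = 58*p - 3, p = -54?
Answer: 7915767300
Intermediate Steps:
T = -3135 (T = 58*(-54) - 3 = -3132 - 3 = -3135)
(6*(-3))*((T - 12871)*(17085 + 10390)) = (6*(-3))*((-3135 - 12871)*(17085 + 10390)) = -(-288108)*27475 = -18*(-439764850) = 7915767300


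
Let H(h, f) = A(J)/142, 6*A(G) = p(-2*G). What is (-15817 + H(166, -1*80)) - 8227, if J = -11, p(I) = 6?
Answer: -3414247/142 ≈ -24044.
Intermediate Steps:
A(G) = 1 (A(G) = (⅙)*6 = 1)
H(h, f) = 1/142
(-15817 + H(166, -1*80)) - 8227 = (-15817 + 1/142) - 8227 = -2246013/142 - 8227 = -3414247/142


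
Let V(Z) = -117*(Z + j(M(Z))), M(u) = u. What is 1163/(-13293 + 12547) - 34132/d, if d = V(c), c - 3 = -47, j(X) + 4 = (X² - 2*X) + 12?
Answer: -8751667/6197022 ≈ -1.4122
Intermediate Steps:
j(X) = 8 + X² - 2*X (j(X) = -4 + ((X² - 2*X) + 12) = -4 + (12 + X² - 2*X) = 8 + X² - 2*X)
c = -44 (c = 3 - 47 = -44)
V(Z) = -936 - 117*Z² + 117*Z (V(Z) = -117*(Z + (8 + Z² - 2*Z)) = -117*(8 + Z² - Z) = -936 - 117*Z² + 117*Z)
d = -232596 (d = -936 - 117*(-44)² + 117*(-44) = -936 - 117*1936 - 5148 = -936 - 226512 - 5148 = -232596)
1163/(-13293 + 12547) - 34132/d = 1163/(-13293 + 12547) - 34132/(-232596) = 1163/(-746) - 34132*(-1/232596) = 1163*(-1/746) + 1219/8307 = -1163/746 + 1219/8307 = -8751667/6197022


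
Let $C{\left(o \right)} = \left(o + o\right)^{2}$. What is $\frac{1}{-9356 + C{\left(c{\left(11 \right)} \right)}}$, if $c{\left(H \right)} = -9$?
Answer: $- \frac{1}{9032} \approx -0.00011072$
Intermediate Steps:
$C{\left(o \right)} = 4 o^{2}$ ($C{\left(o \right)} = \left(2 o\right)^{2} = 4 o^{2}$)
$\frac{1}{-9356 + C{\left(c{\left(11 \right)} \right)}} = \frac{1}{-9356 + 4 \left(-9\right)^{2}} = \frac{1}{-9356 + 4 \cdot 81} = \frac{1}{-9356 + 324} = \frac{1}{-9032} = - \frac{1}{9032}$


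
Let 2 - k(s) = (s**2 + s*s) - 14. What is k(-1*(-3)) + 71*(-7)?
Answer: -499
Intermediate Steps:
k(s) = 16 - 2*s**2 (k(s) = 2 - ((s**2 + s*s) - 14) = 2 - ((s**2 + s**2) - 14) = 2 - (2*s**2 - 14) = 2 - (-14 + 2*s**2) = 2 + (14 - 2*s**2) = 16 - 2*s**2)
k(-1*(-3)) + 71*(-7) = (16 - 2*(-1*(-3))**2) + 71*(-7) = (16 - 2*3**2) - 497 = (16 - 2*9) - 497 = (16 - 18) - 497 = -2 - 497 = -499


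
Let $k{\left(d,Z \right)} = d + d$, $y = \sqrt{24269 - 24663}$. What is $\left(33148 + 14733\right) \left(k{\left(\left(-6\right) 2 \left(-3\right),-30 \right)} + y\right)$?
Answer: $3447432 + 47881 i \sqrt{394} \approx 3.4474 \cdot 10^{6} + 9.5041 \cdot 10^{5} i$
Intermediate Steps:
$y = i \sqrt{394}$ ($y = \sqrt{-394} = i \sqrt{394} \approx 19.849 i$)
$k{\left(d,Z \right)} = 2 d$
$\left(33148 + 14733\right) \left(k{\left(\left(-6\right) 2 \left(-3\right),-30 \right)} + y\right) = \left(33148 + 14733\right) \left(2 \left(-6\right) 2 \left(-3\right) + i \sqrt{394}\right) = 47881 \left(2 \left(\left(-12\right) \left(-3\right)\right) + i \sqrt{394}\right) = 47881 \left(2 \cdot 36 + i \sqrt{394}\right) = 47881 \left(72 + i \sqrt{394}\right) = 3447432 + 47881 i \sqrt{394}$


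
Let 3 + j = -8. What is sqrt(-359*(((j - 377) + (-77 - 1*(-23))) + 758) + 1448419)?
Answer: 5*sqrt(53399) ≈ 1155.4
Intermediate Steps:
j = -11 (j = -3 - 8 = -11)
sqrt(-359*(((j - 377) + (-77 - 1*(-23))) + 758) + 1448419) = sqrt(-359*(((-11 - 377) + (-77 - 1*(-23))) + 758) + 1448419) = sqrt(-359*((-388 + (-77 + 23)) + 758) + 1448419) = sqrt(-359*((-388 - 54) + 758) + 1448419) = sqrt(-359*(-442 + 758) + 1448419) = sqrt(-359*316 + 1448419) = sqrt(-113444 + 1448419) = sqrt(1334975) = 5*sqrt(53399)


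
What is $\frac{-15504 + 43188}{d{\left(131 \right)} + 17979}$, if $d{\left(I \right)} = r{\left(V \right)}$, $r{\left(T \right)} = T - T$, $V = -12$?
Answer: $\frac{9228}{5993} \approx 1.5398$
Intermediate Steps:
$r{\left(T \right)} = 0$
$d{\left(I \right)} = 0$
$\frac{-15504 + 43188}{d{\left(131 \right)} + 17979} = \frac{-15504 + 43188}{0 + 17979} = \frac{27684}{17979} = 27684 \cdot \frac{1}{17979} = \frac{9228}{5993}$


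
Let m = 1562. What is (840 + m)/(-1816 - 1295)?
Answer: -2402/3111 ≈ -0.77210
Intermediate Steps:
(840 + m)/(-1816 - 1295) = (840 + 1562)/(-1816 - 1295) = 2402/(-3111) = 2402*(-1/3111) = -2402/3111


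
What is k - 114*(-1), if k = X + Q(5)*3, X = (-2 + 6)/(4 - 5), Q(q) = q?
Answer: 125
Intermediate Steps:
X = -4 (X = 4/(-1) = 4*(-1) = -4)
k = 11 (k = -4 + 5*3 = -4 + 15 = 11)
k - 114*(-1) = 11 - 114*(-1) = 11 - 1*(-114) = 11 + 114 = 125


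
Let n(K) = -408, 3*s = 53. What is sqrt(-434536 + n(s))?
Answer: 16*I*sqrt(1699) ≈ 659.5*I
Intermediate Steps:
s = 53/3 (s = (1/3)*53 = 53/3 ≈ 17.667)
sqrt(-434536 + n(s)) = sqrt(-434536 - 408) = sqrt(-434944) = 16*I*sqrt(1699)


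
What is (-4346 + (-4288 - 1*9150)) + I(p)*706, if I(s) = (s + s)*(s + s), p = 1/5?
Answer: -441776/25 ≈ -17671.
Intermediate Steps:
p = 1/5 ≈ 0.20000
I(s) = 4*s**2 (I(s) = (2*s)*(2*s) = 4*s**2)
(-4346 + (-4288 - 1*9150)) + I(p)*706 = (-4346 + (-4288 - 1*9150)) + (4*(1/5)**2)*706 = (-4346 + (-4288 - 9150)) + (4*(1/25))*706 = (-4346 - 13438) + (4/25)*706 = -17784 + 2824/25 = -441776/25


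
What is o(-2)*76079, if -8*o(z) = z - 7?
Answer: 684711/8 ≈ 85589.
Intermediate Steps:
o(z) = 7/8 - z/8 (o(z) = -(z - 7)/8 = -(-7 + z)/8 = 7/8 - z/8)
o(-2)*76079 = (7/8 - 1/8*(-2))*76079 = (7/8 + 1/4)*76079 = (9/8)*76079 = 684711/8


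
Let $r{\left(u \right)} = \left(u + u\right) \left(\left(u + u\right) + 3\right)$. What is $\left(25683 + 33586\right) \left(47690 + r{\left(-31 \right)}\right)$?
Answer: $3043344612$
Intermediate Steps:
$r{\left(u \right)} = 2 u \left(3 + 2 u\right)$ ($r{\left(u \right)} = 2 u \left(2 u + 3\right) = 2 u \left(3 + 2 u\right)$)
$\left(25683 + 33586\right) \left(47690 + r{\left(-31 \right)}\right) = \left(25683 + 33586\right) \left(47690 + 2 \left(-31\right) \left(3 + 2 \left(-31\right)\right)\right) = 59269 \left(47690 + 2 \left(-31\right) \left(3 - 62\right)\right) = 59269 \left(47690 + 2 \left(-31\right) \left(-59\right)\right) = 59269 \left(47690 + 3658\right) = 59269 \cdot 51348 = 3043344612$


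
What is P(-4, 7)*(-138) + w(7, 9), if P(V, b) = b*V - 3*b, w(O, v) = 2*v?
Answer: 6780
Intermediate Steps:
P(V, b) = -3*b + V*b (P(V, b) = V*b - 3*b = -3*b + V*b)
P(-4, 7)*(-138) + w(7, 9) = (7*(-3 - 4))*(-138) + 2*9 = (7*(-7))*(-138) + 18 = -49*(-138) + 18 = 6762 + 18 = 6780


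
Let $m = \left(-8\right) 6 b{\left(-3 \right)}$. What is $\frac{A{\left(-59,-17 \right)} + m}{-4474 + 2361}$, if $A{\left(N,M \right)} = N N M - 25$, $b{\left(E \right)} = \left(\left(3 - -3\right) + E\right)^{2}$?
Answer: $\frac{59634}{2113} \approx 28.222$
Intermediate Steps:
$b{\left(E \right)} = \left(6 + E\right)^{2}$ ($b{\left(E \right)} = \left(\left(3 + 3\right) + E\right)^{2} = \left(6 + E\right)^{2}$)
$A{\left(N,M \right)} = -25 + M N^{2}$ ($A{\left(N,M \right)} = N^{2} M - 25 = M N^{2} - 25 = -25 + M N^{2}$)
$m = -432$ ($m = \left(-8\right) 6 \left(6 - 3\right)^{2} = - 48 \cdot 3^{2} = \left(-48\right) 9 = -432$)
$\frac{A{\left(-59,-17 \right)} + m}{-4474 + 2361} = \frac{\left(-25 - 17 \left(-59\right)^{2}\right) - 432}{-4474 + 2361} = \frac{\left(-25 - 59177\right) - 432}{-2113} = \left(\left(-25 - 59177\right) - 432\right) \left(- \frac{1}{2113}\right) = \left(-59202 - 432\right) \left(- \frac{1}{2113}\right) = \left(-59634\right) \left(- \frac{1}{2113}\right) = \frac{59634}{2113}$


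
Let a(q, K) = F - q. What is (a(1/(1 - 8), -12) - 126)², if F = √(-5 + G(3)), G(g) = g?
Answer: 776063/49 - 1762*I*√2/7 ≈ 15838.0 - 355.98*I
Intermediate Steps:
F = I*√2 (F = √(-5 + 3) = √(-2) = I*√2 ≈ 1.4142*I)
a(q, K) = -q + I*√2 (a(q, K) = I*√2 - q = -q + I*√2)
(a(1/(1 - 8), -12) - 126)² = ((-1/(1 - 8) + I*√2) - 126)² = ((-1/(-7) + I*√2) - 126)² = ((-1*(-⅐) + I*√2) - 126)² = ((⅐ + I*√2) - 126)² = (-881/7 + I*√2)²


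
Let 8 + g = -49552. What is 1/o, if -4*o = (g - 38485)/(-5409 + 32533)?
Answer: 108496/88045 ≈ 1.2323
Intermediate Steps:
g = -49560 (g = -8 - 49552 = -49560)
o = 88045/108496 (o = -(-49560 - 38485)/(4*(-5409 + 32533)) = -(-88045)/(4*27124) = -¼*(-88045/27124) = 88045/108496 ≈ 0.81150)
1/o = 1/(88045/108496) = 108496/88045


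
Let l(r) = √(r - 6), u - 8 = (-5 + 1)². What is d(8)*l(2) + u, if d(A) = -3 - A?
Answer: 24 - 22*I ≈ 24.0 - 22.0*I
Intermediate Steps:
u = 24 (u = 8 + (-5 + 1)² = 8 + (-4)² = 8 + 16 = 24)
l(r) = √(-6 + r)
d(8)*l(2) + u = (-3 - 1*8)*√(-6 + 2) + 24 = (-3 - 8)*√(-4) + 24 = -22*I + 24 = 24 - 22*I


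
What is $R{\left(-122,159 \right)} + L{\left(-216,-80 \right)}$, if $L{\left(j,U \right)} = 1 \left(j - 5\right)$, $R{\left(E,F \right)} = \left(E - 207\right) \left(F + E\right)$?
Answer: $-12394$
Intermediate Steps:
$R{\left(E,F \right)} = \left(-207 + E\right) \left(E + F\right)$
$L{\left(j,U \right)} = -5 + j$ ($L{\left(j,U \right)} = 1 \left(-5 + j\right) = -5 + j$)
$R{\left(-122,159 \right)} + L{\left(-216,-80 \right)} = \left(\left(-122\right)^{2} - -25254 - 32913 - 19398\right) - 221 = \left(14884 + 25254 - 32913 - 19398\right) - 221 = -12173 - 221 = -12394$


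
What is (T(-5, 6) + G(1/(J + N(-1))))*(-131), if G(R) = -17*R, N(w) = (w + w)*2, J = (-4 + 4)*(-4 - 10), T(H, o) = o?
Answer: -5371/4 ≈ -1342.8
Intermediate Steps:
J = 0 (J = 0*(-14) = 0)
N(w) = 4*w (N(w) = (2*w)*2 = 4*w)
(T(-5, 6) + G(1/(J + N(-1))))*(-131) = (6 - 17/(0 + 4*(-1)))*(-131) = (6 - 17/(0 - 4))*(-131) = (6 - 17/(-4))*(-131) = (6 - 17*(-¼))*(-131) = (6 + 17/4)*(-131) = (41/4)*(-131) = -5371/4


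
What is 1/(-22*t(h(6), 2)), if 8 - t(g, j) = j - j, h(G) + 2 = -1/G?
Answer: -1/176 ≈ -0.0056818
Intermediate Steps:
h(G) = -2 - 1/G
t(g, j) = 8 (t(g, j) = 8 - (j - j) = 8 - 1*0 = 8 + 0 = 8)
1/(-22*t(h(6), 2)) = 1/(-22*8) = 1/(-176) = -1/176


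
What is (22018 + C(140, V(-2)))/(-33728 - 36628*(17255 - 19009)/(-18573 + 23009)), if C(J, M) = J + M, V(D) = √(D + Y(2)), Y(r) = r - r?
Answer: -12286611/10671487 - 1109*I*√2/21342974 ≈ -1.1514 - 7.3484e-5*I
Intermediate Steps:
Y(r) = 0
V(D) = √D (V(D) = √(D + 0) = √D)
(22018 + C(140, V(-2)))/(-33728 - 36628*(17255 - 19009)/(-18573 + 23009)) = (22018 + (140 + √(-2)))/(-33728 - 36628*(17255 - 19009)/(-18573 + 23009)) = (22018 + (140 + I*√2))/(-33728 - 36628/(4436/(-1754))) = (22158 + I*√2)/(-33728 - 36628/(4436*(-1/1754))) = (22158 + I*√2)/(-33728 - 36628/(-2218/877)) = (22158 + I*√2)/(-33728 - 36628*(-877/2218)) = (22158 + I*√2)/(-33728 + 16061378/1109) = (22158 + I*√2)/(-21342974/1109) = (22158 + I*√2)*(-1109/21342974) = -12286611/10671487 - 1109*I*√2/21342974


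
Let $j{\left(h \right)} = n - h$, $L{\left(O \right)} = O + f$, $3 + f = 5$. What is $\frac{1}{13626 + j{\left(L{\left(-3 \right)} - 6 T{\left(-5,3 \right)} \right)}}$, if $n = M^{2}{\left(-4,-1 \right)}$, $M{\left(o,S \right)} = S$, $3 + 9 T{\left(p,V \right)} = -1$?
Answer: $\frac{3}{40876} \approx 7.3393 \cdot 10^{-5}$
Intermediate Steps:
$f = 2$ ($f = -3 + 5 = 2$)
$T{\left(p,V \right)} = - \frac{4}{9}$ ($T{\left(p,V \right)} = - \frac{1}{3} + \frac{1}{9} \left(-1\right) = - \frac{1}{3} - \frac{1}{9} = - \frac{4}{9}$)
$n = 1$ ($n = \left(-1\right)^{2} = 1$)
$L{\left(O \right)} = 2 + O$ ($L{\left(O \right)} = O + 2 = 2 + O$)
$j{\left(h \right)} = 1 - h$
$\frac{1}{13626 + j{\left(L{\left(-3 \right)} - 6 T{\left(-5,3 \right)} \right)}} = \frac{1}{13626 + \left(1 - \left(\left(2 - 3\right) - - \frac{8}{3}\right)\right)} = \frac{1}{13626 + \left(1 - \left(-1 + \frac{8}{3}\right)\right)} = \frac{1}{13626 + \left(1 - \frac{5}{3}\right)} = \frac{1}{13626 - \frac{2}{3}} = \frac{1}{\frac{40876}{3}} = \frac{3}{40876}$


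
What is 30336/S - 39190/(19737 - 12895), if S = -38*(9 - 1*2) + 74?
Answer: -560113/3421 ≈ -163.73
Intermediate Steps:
S = -192 (S = -38*(9 - 2) + 74 = -38*7 + 74 = -266 + 74 = -192)
30336/S - 39190/(19737 - 12895) = 30336/(-192) - 39190/(19737 - 12895) = 30336*(-1/192) - 39190/6842 = -158 - 39190*1/6842 = -158 - 19595/3421 = -560113/3421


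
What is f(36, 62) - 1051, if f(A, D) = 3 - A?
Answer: -1084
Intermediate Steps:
f(36, 62) - 1051 = (3 - 1*36) - 1051 = (3 - 36) - 1051 = -33 - 1051 = -1084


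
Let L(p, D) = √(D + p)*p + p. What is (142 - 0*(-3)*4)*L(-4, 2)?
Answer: -568 - 568*I*√2 ≈ -568.0 - 803.27*I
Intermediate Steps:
L(p, D) = p + p*√(D + p) (L(p, D) = p*√(D + p) + p = p + p*√(D + p))
(142 - 0*(-3)*4)*L(-4, 2) = (142 - 0*(-3)*4)*(-4*(1 + √(2 - 4))) = (142 - 1*0*4)*(-4*(1 + √(-2))) = (142 + 0*4)*(-4*(1 + I*√2)) = (142 + 0)*(-4 - 4*I*√2) = 142*(-4 - 4*I*√2) = -568 - 568*I*√2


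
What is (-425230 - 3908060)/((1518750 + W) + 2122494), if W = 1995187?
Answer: -4333290/5636431 ≈ -0.76880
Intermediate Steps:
(-425230 - 3908060)/((1518750 + W) + 2122494) = (-425230 - 3908060)/((1518750 + 1995187) + 2122494) = -4333290/(3513937 + 2122494) = -4333290/5636431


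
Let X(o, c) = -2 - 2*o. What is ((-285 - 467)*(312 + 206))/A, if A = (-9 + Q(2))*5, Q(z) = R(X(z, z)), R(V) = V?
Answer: 389536/75 ≈ 5193.8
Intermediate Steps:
Q(z) = -2 - 2*z
A = -75 (A = (-9 + (-2 - 2*2))*5 = (-9 + (-2 - 4))*5 = (-9 - 6)*5 = -15*5 = -75)
((-285 - 467)*(312 + 206))/A = ((-285 - 467)*(312 + 206))/(-75) = -752*518*(-1/75) = -389536*(-1/75) = 389536/75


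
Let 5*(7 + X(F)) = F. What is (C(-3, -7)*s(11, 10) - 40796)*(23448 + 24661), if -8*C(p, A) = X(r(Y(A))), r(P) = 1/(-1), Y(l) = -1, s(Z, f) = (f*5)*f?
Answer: -1941005714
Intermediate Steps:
s(Z, f) = 5*f**2 (s(Z, f) = (5*f)*f = 5*f**2)
r(P) = -1
X(F) = -7 + F/5
C(p, A) = 9/10 (C(p, A) = -(-7 + (1/5)*(-1))/8 = -(-7 - 1/5)/8 = -1/8*(-36/5) = 9/10)
(C(-3, -7)*s(11, 10) - 40796)*(23448 + 24661) = (9*(5*10**2)/10 - 40796)*(23448 + 24661) = (9*(5*100)/10 - 40796)*48109 = ((9/10)*500 - 40796)*48109 = (450 - 40796)*48109 = -40346*48109 = -1941005714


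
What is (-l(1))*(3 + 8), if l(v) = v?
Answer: -11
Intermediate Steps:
(-l(1))*(3 + 8) = (-1*1)*(3 + 8) = -1*11 = -11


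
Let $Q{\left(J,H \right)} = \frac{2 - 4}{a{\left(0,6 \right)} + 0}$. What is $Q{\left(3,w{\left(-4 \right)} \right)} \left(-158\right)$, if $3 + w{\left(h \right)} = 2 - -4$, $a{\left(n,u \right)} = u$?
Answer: $\frac{158}{3} \approx 52.667$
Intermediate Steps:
$w{\left(h \right)} = 3$ ($w{\left(h \right)} = -3 + \left(2 - -4\right) = -3 + \left(2 + 4\right) = -3 + 6 = 3$)
$Q{\left(J,H \right)} = - \frac{1}{3}$ ($Q{\left(J,H \right)} = \frac{2 - 4}{6 + 0} = - \frac{2}{6} = \left(-2\right) \frac{1}{6} = - \frac{1}{3}$)
$Q{\left(3,w{\left(-4 \right)} \right)} \left(-158\right) = \left(- \frac{1}{3}\right) \left(-158\right) = \frac{158}{3}$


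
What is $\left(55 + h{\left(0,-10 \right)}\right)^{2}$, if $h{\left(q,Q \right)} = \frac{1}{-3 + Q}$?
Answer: $\frac{509796}{169} \approx 3016.5$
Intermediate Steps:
$\left(55 + h{\left(0,-10 \right)}\right)^{2} = \left(55 + \frac{1}{-3 - 10}\right)^{2} = \left(55 + \frac{1}{-13}\right)^{2} = \left(55 - \frac{1}{13}\right)^{2} = \left(\frac{714}{13}\right)^{2} = \frac{509796}{169}$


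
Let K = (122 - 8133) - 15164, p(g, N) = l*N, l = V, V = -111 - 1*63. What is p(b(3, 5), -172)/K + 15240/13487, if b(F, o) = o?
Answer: -16817312/104187075 ≈ -0.16141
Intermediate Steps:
V = -174 (V = -111 - 63 = -174)
l = -174
p(g, N) = -174*N
K = -23175 (K = -8011 - 15164 = -23175)
p(b(3, 5), -172)/K + 15240/13487 = -174*(-172)/(-23175) + 15240/13487 = 29928*(-1/23175) + 15240*(1/13487) = -9976/7725 + 15240/13487 = -16817312/104187075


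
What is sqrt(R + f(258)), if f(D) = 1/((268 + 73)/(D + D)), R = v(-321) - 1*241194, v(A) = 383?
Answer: I*sqrt(28001567935)/341 ≈ 490.72*I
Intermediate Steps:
R = -240811 (R = 383 - 1*241194 = 383 - 241194 = -240811)
f(D) = 2*D/341 (f(D) = 1/(341/((2*D))) = 1/(341*(1/(2*D))) = 1/(341/(2*D)) = 2*D/341)
sqrt(R + f(258)) = sqrt(-240811 + (2/341)*258) = sqrt(-240811 + 516/341) = sqrt(-82116035/341) = I*sqrt(28001567935)/341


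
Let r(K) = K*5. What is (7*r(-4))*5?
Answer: -700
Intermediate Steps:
r(K) = 5*K
(7*r(-4))*5 = (7*(5*(-4)))*5 = (7*(-20))*5 = -140*5 = -700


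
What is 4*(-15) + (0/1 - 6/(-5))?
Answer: -294/5 ≈ -58.800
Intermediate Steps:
4*(-15) + (0/1 - 6/(-5)) = -60 + (0*1 - 6*(-⅕)) = -60 + (0 + 6/5) = -60 + 6/5 = -294/5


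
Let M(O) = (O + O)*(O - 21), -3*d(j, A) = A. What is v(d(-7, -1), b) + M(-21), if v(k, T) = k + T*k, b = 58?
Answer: 5351/3 ≈ 1783.7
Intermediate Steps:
d(j, A) = -A/3
M(O) = 2*O*(-21 + O) (M(O) = (2*O)*(-21 + O) = 2*O*(-21 + O))
v(d(-7, -1), b) + M(-21) = (-⅓*(-1))*(1 + 58) + 2*(-21)*(-21 - 21) = (⅓)*59 + 2*(-21)*(-42) = 59/3 + 1764 = 5351/3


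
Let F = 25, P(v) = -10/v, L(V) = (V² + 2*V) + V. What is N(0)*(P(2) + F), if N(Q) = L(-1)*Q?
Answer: 0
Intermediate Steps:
L(V) = V² + 3*V
N(Q) = -2*Q (N(Q) = (-(3 - 1))*Q = (-1*2)*Q = -2*Q)
N(0)*(P(2) + F) = (-2*0)*(-10/2 + 25) = 0*(-10*½ + 25) = 0*(-5 + 25) = 0*20 = 0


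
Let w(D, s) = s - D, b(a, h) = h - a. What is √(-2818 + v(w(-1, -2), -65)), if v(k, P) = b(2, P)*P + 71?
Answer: 2*√402 ≈ 40.100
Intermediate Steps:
v(k, P) = 71 + P*(-2 + P) (v(k, P) = (P - 1*2)*P + 71 = (P - 2)*P + 71 = (-2 + P)*P + 71 = P*(-2 + P) + 71 = 71 + P*(-2 + P))
√(-2818 + v(w(-1, -2), -65)) = √(-2818 + (71 - 65*(-2 - 65))) = √(-2818 + (71 - 65*(-67))) = √(-2818 + (71 + 4355)) = √(-2818 + 4426) = √1608 = 2*√402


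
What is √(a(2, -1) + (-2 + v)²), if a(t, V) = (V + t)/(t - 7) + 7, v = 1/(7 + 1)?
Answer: √16505/40 ≈ 3.2118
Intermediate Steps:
v = ⅛ (v = 1/8 = ⅛ ≈ 0.12500)
a(t, V) = 7 + (V + t)/(-7 + t) (a(t, V) = (V + t)/(-7 + t) + 7 = 7 + (V + t)/(-7 + t))
√(a(2, -1) + (-2 + v)²) = √((-49 - 1 + 8*2)/(-7 + 2) + (-2 + ⅛)²) = √((-49 - 1 + 16)/(-5) + (-15/8)²) = √(-⅕*(-34) + 225/64) = √(34/5 + 225/64) = √(3301/320) = √16505/40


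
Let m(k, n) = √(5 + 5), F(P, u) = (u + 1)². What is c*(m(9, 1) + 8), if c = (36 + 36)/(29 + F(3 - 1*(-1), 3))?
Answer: 64/5 + 8*√10/5 ≈ 17.860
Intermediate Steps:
F(P, u) = (1 + u)²
m(k, n) = √10
c = 8/5 (c = (36 + 36)/(29 + (1 + 3)²) = 72/(29 + 4²) = 72/(29 + 16) = 72/45 = 72*(1/45) = 8/5 ≈ 1.6000)
c*(m(9, 1) + 8) = 8*(√10 + 8)/5 = 8*(8 + √10)/5 = 64/5 + 8*√10/5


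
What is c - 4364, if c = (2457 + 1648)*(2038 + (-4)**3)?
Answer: 8098906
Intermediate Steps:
c = 8103270 (c = 4105*(2038 - 64) = 4105*1974 = 8103270)
c - 4364 = 8103270 - 4364 = 8098906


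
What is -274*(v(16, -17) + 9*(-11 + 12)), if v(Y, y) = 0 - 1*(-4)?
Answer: -3562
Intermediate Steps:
v(Y, y) = 4 (v(Y, y) = 0 + 4 = 4)
-274*(v(16, -17) + 9*(-11 + 12)) = -274*(4 + 9*(-11 + 12)) = -274*(4 + 9*1) = -274*(4 + 9) = -274*13 = -3562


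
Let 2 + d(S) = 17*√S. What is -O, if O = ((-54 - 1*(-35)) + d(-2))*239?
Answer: 5019 - 4063*I*√2 ≈ 5019.0 - 5746.0*I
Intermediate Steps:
d(S) = -2 + 17*√S
O = -5019 + 4063*I*√2 (O = ((-54 - 1*(-35)) + (-2 + 17*√(-2)))*239 = ((-54 + 35) + (-2 + 17*(I*√2)))*239 = (-19 + (-2 + 17*I*√2))*239 = (-21 + 17*I*√2)*239 = -5019 + 4063*I*√2 ≈ -5019.0 + 5746.0*I)
-O = -(-5019 + 4063*I*√2) = 5019 - 4063*I*√2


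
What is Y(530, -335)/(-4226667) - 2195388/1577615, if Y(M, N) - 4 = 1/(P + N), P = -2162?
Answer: -594105468284503/426926384313715 ≈ -1.3916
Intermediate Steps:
Y(M, N) = 4 + 1/(-2162 + N)
Y(530, -335)/(-4226667) - 2195388/1577615 = ((-8647 + 4*(-335))/(-2162 - 335))/(-4226667) - 2195388/1577615 = ((-8647 - 1340)/(-2497))*(-1/4226667) - 2195388*1/1577615 = -1/2497*(-9987)*(-1/4226667) - 168876/121355 = (9987/2497)*(-1/4226667) - 168876/121355 = -3329/3517995833 - 168876/121355 = -594105468284503/426926384313715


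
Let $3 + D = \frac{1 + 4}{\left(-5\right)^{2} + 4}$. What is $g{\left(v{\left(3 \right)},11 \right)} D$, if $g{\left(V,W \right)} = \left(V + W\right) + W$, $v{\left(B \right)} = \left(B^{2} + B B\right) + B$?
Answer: $- \frac{3526}{29} \approx -121.59$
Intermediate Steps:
$v{\left(B \right)} = B + 2 B^{2}$ ($v{\left(B \right)} = \left(B^{2} + B^{2}\right) + B = 2 B^{2} + B = B + 2 B^{2}$)
$g{\left(V,W \right)} = V + 2 W$
$D = - \frac{82}{29}$ ($D = -3 + \frac{1 + 4}{\left(-5\right)^{2} + 4} = -3 + \frac{5}{25 + 4} = -3 + \frac{5}{29} = - \frac{82}{29} \approx -2.8276$)
$g{\left(v{\left(3 \right)},11 \right)} D = \left(3 \left(1 + 2 \cdot 3\right) + 2 \cdot 11\right) \left(- \frac{82}{29}\right) = \left(3 \left(1 + 6\right) + 22\right) \left(- \frac{82}{29}\right) = \left(3 \cdot 7 + 22\right) \left(- \frac{82}{29}\right) = \left(21 + 22\right) \left(- \frac{82}{29}\right) = 43 \left(- \frac{82}{29}\right) = - \frac{3526}{29}$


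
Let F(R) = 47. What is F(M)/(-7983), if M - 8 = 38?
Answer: -47/7983 ≈ -0.0058875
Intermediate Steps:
M = 46 (M = 8 + 38 = 46)
F(M)/(-7983) = 47/(-7983) = 47*(-1/7983) = -47/7983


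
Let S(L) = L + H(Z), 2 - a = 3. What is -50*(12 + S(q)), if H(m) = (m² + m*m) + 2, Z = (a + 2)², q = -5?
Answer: -550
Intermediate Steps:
a = -1 (a = 2 - 1*3 = 2 - 3 = -1)
Z = 1 (Z = (-1 + 2)² = 1² = 1)
H(m) = 2 + 2*m² (H(m) = (m² + m²) + 2 = 2*m² + 2 = 2 + 2*m²)
S(L) = 4 + L (S(L) = L + (2 + 2*1²) = L + (2 + 2*1) = L + (2 + 2) = L + 4 = 4 + L)
-50*(12 + S(q)) = -50*(12 + (4 - 5)) = -50*(12 - 1) = -50*11 = -550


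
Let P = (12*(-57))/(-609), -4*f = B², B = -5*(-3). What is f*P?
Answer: -12825/203 ≈ -63.177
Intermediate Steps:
B = 15
f = -225/4 (f = -¼*15² = -¼*225 = -225/4 ≈ -56.250)
P = 228/203 (P = -684*(-1/609) = 228/203 ≈ 1.1232)
f*P = -225/4*228/203 = -12825/203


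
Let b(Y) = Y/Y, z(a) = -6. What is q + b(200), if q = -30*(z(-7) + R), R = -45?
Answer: 1531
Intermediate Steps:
q = 1530 (q = -30*(-6 - 45) = -30*(-51) = 1530)
b(Y) = 1
q + b(200) = 1530 + 1 = 1531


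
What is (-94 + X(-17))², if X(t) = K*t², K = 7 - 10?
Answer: 923521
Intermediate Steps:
K = -3
X(t) = -3*t²
(-94 + X(-17))² = (-94 - 3*(-17)²)² = (-94 - 3*289)² = (-94 - 867)² = (-961)² = 923521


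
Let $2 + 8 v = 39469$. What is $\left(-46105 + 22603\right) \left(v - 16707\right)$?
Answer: $\frac{1106814939}{4} \approx 2.767 \cdot 10^{8}$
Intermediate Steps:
$v = \frac{39467}{8}$ ($v = - \frac{1}{4} + \frac{1}{8} \cdot 39469 = - \frac{1}{4} + \frac{39469}{8} = \frac{39467}{8} \approx 4933.4$)
$\left(-46105 + 22603\right) \left(v - 16707\right) = \left(-46105 + 22603\right) \left(\frac{39467}{8} - 16707\right) = \left(-23502\right) \left(- \frac{94189}{8}\right) = \frac{1106814939}{4}$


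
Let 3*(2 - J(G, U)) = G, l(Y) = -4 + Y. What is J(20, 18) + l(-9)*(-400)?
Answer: 15586/3 ≈ 5195.3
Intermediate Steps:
J(G, U) = 2 - G/3
J(20, 18) + l(-9)*(-400) = (2 - 1/3*20) + (-4 - 9)*(-400) = (2 - 20/3) - 13*(-400) = -14/3 + 5200 = 15586/3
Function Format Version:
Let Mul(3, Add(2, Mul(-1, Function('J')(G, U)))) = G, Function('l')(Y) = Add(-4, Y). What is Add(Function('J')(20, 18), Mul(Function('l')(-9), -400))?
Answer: Rational(15586, 3) ≈ 5195.3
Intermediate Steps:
Function('J')(G, U) = Add(2, Mul(Rational(-1, 3), G))
Add(Function('J')(20, 18), Mul(Function('l')(-9), -400)) = Add(Add(2, Mul(Rational(-1, 3), 20)), Mul(Add(-4, -9), -400)) = Add(Add(2, Rational(-20, 3)), Mul(-13, -400)) = Add(Rational(-14, 3), 5200) = Rational(15586, 3)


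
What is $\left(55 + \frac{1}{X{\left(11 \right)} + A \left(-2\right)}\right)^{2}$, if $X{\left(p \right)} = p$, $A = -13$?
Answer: $\frac{4145296}{1369} \approx 3028.0$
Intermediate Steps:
$\left(55 + \frac{1}{X{\left(11 \right)} + A \left(-2\right)}\right)^{2} = \left(55 + \frac{1}{11 - -26}\right)^{2} = \left(55 + \frac{1}{11 + 26}\right)^{2} = \left(55 + \frac{1}{37}\right)^{2} = \left(\frac{2036}{37}\right)^{2} = \frac{4145296}{1369}$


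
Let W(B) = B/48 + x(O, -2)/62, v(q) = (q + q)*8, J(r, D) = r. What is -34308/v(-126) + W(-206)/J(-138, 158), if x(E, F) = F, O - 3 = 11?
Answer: 12253321/718704 ≈ 17.049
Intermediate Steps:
O = 14 (O = 3 + 11 = 14)
v(q) = 16*q (v(q) = (2*q)*8 = 16*q)
W(B) = -1/31 + B/48 (W(B) = B/48 - 2/62 = B*(1/48) - 2*1/62 = B/48 - 1/31 = -1/31 + B/48)
-34308/v(-126) + W(-206)/J(-138, 158) = -34308/(16*(-126)) + (-1/31 + (1/48)*(-206))/(-138) = -34308/(-2016) + (-1/31 - 103/24)*(-1/138) = -34308*(-1/2016) - 3217/744*(-1/138) = 953/56 + 3217/102672 = 12253321/718704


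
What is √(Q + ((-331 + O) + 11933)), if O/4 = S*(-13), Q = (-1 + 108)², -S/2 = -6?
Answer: √22427 ≈ 149.76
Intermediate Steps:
S = 12 (S = -2*(-6) = 12)
Q = 11449 (Q = 107² = 11449)
O = -624 (O = 4*(12*(-13)) = 4*(-156) = -624)
√(Q + ((-331 + O) + 11933)) = √(11449 + ((-331 - 624) + 11933)) = √(11449 + (-955 + 11933)) = √(11449 + 10978) = √22427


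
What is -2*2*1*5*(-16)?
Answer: 320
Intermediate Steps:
-2*2*1*5*(-16) = -4*5*(-16) = -2*10*(-16) = -20*(-16) = 320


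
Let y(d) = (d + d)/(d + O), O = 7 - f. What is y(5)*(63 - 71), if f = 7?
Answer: -16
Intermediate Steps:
O = 0 (O = 7 - 1*7 = 7 - 7 = 0)
y(d) = 2 (y(d) = (d + d)/(d + 0) = (2*d)/d = 2)
y(5)*(63 - 71) = 2*(63 - 71) = 2*(-8) = -16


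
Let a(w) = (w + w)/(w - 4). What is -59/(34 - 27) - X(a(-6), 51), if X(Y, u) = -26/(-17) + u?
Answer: -7254/119 ≈ -60.958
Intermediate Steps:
a(w) = 2*w/(-4 + w) (a(w) = (2*w)/(-4 + w) = 2*w/(-4 + w))
X(Y, u) = 26/17 + u (X(Y, u) = -26*(-1/17) + u = 26/17 + u)
-59/(34 - 27) - X(a(-6), 51) = -59/(34 - 27) - (26/17 + 51) = -59/7 - 1*893/17 = -59*⅐ - 893/17 = -59/7 - 893/17 = -7254/119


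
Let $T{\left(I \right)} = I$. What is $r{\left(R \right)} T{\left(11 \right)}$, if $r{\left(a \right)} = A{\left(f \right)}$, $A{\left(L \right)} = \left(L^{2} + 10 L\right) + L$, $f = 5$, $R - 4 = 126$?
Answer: $880$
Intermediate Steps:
$R = 130$ ($R = 4 + 126 = 130$)
$A{\left(L \right)} = L^{2} + 11 L$
$r{\left(a \right)} = 80$ ($r{\left(a \right)} = 5 \left(11 + 5\right) = 5 \cdot 16 = 80$)
$r{\left(R \right)} T{\left(11 \right)} = 80 \cdot 11 = 880$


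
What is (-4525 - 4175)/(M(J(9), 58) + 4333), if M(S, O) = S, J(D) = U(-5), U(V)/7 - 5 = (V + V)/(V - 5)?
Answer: -348/175 ≈ -1.9886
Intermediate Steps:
U(V) = 35 + 14*V/(-5 + V) (U(V) = 35 + 7*((V + V)/(V - 5)) = 35 + 7*((2*V)/(-5 + V)) = 35 + 7*(2*V/(-5 + V)) = 35 + 14*V/(-5 + V))
J(D) = 42 (J(D) = 7*(-25 + 7*(-5))/(-5 - 5) = 7*(-25 - 35)/(-10) = 7*(-⅒)*(-60) = 42)
(-4525 - 4175)/(M(J(9), 58) + 4333) = (-4525 - 4175)/(42 + 4333) = -8700/4375 = -8700*1/4375 = -348/175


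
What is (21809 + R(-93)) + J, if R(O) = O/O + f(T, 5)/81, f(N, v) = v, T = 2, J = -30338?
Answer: -690763/81 ≈ -8527.9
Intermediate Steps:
R(O) = 86/81 (R(O) = O/O + 5/81 = 1 + 5*(1/81) = 1 + 5/81 = 86/81)
(21809 + R(-93)) + J = (21809 + 86/81) - 30338 = 1766615/81 - 30338 = -690763/81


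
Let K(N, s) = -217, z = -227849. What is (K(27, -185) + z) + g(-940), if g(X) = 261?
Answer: -227805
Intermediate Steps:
(K(27, -185) + z) + g(-940) = (-217 - 227849) + 261 = -228066 + 261 = -227805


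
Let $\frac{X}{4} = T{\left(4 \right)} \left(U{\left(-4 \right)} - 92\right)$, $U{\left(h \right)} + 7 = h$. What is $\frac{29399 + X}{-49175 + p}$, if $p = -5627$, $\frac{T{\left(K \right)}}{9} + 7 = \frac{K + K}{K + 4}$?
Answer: $- \frac{51647}{54802} \approx -0.94243$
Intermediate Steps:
$U{\left(h \right)} = -7 + h$
$T{\left(K \right)} = -63 + \frac{18 K}{4 + K}$ ($T{\left(K \right)} = -63 + 9 \frac{K + K}{K + 4} = -63 + 9 \frac{2 K}{4 + K} = -63 + \frac{18 K}{4 + K}$)
$X = 22248$ ($X = 4 \frac{9 \left(-28 - 20\right)}{4 + 4} \left(\left(-7 - 4\right) - 92\right) = 4 \frac{9 \left(-28 - 20\right)}{8} \left(-11 - 92\right) = 4 \cdot 9 \cdot \frac{1}{8} \left(-48\right) \left(-103\right) = 4 \left(\left(-54\right) \left(-103\right)\right) = 4 \cdot 5562 = 22248$)
$\frac{29399 + X}{-49175 + p} = \frac{29399 + 22248}{-49175 - 5627} = \frac{51647}{-54802} = 51647 \left(- \frac{1}{54802}\right) = - \frac{51647}{54802}$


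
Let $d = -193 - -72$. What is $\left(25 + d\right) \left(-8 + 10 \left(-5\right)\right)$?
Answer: $5568$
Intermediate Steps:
$d = -121$ ($d = -193 + \left(-13 + 85\right) = -193 + 72 = -121$)
$\left(25 + d\right) \left(-8 + 10 \left(-5\right)\right) = \left(25 - 121\right) \left(-8 + 10 \left(-5\right)\right) = - 96 \left(-8 - 50\right) = \left(-96\right) \left(-58\right) = 5568$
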